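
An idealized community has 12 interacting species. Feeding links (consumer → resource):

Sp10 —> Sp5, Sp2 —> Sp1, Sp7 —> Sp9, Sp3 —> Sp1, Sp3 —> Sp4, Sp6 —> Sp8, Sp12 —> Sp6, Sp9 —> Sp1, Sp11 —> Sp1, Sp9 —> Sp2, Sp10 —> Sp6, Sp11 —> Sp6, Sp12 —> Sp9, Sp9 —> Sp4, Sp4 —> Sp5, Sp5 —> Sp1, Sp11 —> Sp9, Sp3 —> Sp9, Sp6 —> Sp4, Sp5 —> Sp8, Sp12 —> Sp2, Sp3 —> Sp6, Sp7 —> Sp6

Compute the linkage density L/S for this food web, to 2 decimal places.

L/S = 1.92

There are L = 23 links among S = 12 species.
L/S = 23/12 = 1.9167 ≈ 1.92.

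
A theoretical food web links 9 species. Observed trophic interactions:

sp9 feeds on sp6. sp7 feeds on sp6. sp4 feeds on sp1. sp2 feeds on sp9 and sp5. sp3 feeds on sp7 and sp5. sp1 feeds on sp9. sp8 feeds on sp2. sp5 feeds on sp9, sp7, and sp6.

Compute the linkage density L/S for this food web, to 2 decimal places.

L/S = 1.33

There are L = 12 links among S = 9 species.
L/S = 12/9 = 1.3333 ≈ 1.33.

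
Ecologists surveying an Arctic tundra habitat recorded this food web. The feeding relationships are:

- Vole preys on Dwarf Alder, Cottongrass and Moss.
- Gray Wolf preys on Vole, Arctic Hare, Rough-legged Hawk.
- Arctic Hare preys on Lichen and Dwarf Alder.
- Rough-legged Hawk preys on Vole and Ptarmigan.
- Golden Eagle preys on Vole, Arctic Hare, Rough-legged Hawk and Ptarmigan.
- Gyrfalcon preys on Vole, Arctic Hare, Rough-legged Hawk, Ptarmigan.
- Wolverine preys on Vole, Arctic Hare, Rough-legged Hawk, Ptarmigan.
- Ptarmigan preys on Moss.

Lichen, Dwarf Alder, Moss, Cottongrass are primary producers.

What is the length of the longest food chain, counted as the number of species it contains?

One longest chain: Moss → Ptarmigan → Rough-legged Hawk → Gyrfalcon.
It has 4 species and 3 links.

4 species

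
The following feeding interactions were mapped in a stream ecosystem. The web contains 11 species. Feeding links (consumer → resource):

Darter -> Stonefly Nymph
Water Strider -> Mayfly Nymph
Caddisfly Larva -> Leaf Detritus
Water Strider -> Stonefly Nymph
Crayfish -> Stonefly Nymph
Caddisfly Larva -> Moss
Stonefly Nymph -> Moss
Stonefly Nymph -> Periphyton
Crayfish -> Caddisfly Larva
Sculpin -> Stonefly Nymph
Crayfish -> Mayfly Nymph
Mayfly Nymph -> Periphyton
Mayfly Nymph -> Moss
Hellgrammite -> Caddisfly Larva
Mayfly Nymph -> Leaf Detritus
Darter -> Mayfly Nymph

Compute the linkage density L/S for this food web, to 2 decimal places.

There are L = 16 links among S = 11 species.
L/S = 16/11 = 1.4545 ≈ 1.45.

L/S = 1.45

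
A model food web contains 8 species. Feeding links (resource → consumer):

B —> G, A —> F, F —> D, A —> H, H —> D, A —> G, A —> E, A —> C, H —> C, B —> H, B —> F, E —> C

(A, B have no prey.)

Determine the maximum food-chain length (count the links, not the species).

One longest chain: A → H → D.
It has 3 species and 2 links.

2 links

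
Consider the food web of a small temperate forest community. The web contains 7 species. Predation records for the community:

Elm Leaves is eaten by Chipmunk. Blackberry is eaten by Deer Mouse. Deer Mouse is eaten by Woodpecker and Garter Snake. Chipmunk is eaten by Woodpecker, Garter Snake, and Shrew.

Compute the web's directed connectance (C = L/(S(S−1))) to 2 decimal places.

C = 0.17

The web has S = 7 species and L = 7 feeding links.
C = L / (S(S−1)) = 7 / 42 = 0.1667 ≈ 0.17.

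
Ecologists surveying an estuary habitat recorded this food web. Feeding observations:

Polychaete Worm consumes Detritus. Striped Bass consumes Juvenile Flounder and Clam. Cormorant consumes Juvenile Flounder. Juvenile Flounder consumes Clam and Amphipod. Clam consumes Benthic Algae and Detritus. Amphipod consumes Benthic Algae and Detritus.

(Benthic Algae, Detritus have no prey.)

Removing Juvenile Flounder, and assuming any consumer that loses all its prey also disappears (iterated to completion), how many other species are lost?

1

Remove Juvenile Flounder.
Round 1: Cormorant (all prey gone) → extinct.
No further losses. Total secondary extinctions: 1.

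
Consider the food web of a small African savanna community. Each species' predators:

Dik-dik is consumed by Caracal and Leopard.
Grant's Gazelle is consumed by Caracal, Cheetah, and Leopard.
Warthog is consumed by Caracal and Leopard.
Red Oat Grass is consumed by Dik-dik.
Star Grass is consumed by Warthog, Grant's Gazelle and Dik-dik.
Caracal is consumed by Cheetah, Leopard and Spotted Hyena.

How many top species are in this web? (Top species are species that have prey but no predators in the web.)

Top species (has prey, but nothing eats it): Cheetah, Leopard, Spotted Hyena.
Count: 3.

3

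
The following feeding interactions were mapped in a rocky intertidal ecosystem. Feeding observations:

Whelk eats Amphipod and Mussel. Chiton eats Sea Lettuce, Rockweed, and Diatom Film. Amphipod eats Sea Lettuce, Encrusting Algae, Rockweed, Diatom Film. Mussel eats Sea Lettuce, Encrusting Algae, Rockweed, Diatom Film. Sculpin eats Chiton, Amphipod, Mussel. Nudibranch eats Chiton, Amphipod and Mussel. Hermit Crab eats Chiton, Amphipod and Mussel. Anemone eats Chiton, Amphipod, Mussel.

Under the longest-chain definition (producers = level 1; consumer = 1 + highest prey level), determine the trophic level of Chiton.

Diatom Film is a producer → level 1.
Chiton eats Diatom Film (level 1); other prey at levels: Rockweed 1, Sea Lettuce 1 → level 2.

Trophic level 2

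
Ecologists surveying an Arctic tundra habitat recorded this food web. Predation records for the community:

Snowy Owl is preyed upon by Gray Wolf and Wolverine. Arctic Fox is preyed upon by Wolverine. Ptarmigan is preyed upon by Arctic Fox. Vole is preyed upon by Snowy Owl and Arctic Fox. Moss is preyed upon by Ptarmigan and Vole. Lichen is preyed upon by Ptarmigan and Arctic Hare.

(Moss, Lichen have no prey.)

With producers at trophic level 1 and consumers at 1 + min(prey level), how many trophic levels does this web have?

Producers (level 1): Moss, Lichen.
Following each consumer down to its lowest-level prey: Moss → Vole → Snowy Owl → Wolverine (levels 1 through 4).
All prey of Wolverine (Snowy Owl 3, Arctic Fox 3) are at level 3 or above, so Wolverine is at level 1 + 3 = 4.
Every consumer has at least one prey at level 3 or below, so none exceeds level 4.

4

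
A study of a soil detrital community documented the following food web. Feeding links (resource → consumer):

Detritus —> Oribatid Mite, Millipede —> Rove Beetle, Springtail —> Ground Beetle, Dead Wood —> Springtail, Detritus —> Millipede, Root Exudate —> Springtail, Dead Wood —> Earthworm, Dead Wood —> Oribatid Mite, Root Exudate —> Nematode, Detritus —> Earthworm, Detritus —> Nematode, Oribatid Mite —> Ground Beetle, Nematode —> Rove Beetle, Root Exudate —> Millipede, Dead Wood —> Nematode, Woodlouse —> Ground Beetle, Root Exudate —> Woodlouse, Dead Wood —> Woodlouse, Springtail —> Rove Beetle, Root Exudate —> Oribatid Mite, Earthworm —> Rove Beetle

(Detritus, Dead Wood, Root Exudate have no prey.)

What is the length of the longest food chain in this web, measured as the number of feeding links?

One longest chain: Dead Wood → Springtail → Rove Beetle.
It has 3 species and 2 links.

2 links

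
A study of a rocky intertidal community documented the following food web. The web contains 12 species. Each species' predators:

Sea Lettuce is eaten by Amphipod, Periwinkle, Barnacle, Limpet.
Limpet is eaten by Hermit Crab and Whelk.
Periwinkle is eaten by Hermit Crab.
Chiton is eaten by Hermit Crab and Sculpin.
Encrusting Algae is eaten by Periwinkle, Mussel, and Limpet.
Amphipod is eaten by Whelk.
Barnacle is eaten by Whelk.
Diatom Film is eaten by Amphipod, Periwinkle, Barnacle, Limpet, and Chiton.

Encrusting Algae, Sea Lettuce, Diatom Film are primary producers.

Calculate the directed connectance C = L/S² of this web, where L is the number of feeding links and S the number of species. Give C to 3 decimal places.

The web has S = 12 species and L = 19 feeding links.
C = L / S² = 19 / 144 = 0.1319 ≈ 0.132.

C = 0.132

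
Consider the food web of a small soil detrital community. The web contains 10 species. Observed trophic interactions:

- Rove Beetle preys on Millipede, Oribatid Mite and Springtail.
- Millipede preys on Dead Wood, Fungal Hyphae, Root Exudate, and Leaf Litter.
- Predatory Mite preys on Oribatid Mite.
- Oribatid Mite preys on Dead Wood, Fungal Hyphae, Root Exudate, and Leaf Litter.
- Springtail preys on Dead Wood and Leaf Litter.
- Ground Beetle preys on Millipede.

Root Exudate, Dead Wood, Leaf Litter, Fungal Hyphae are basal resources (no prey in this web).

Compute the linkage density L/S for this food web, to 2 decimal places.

There are L = 15 links among S = 10 species.
L/S = 15/10 = 1.5000 ≈ 1.50.

L/S = 1.50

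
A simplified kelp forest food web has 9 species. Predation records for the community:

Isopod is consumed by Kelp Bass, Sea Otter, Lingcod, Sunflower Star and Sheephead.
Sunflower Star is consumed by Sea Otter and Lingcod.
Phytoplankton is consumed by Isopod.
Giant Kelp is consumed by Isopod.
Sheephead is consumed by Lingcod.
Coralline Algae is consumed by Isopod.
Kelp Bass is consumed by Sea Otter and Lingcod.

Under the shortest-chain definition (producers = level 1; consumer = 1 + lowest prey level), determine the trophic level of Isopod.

Trophic level 2

Phytoplankton is a producer → level 1.
Isopod eats Phytoplankton → level 2.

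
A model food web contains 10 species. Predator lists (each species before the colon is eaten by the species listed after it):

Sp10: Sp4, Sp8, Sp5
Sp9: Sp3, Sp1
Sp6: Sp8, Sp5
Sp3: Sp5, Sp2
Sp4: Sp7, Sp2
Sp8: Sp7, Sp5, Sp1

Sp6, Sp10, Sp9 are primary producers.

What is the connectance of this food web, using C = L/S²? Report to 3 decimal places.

C = 0.140

The web has S = 10 species and L = 14 feeding links.
C = L / S² = 14 / 100 = 0.1400 ≈ 0.140.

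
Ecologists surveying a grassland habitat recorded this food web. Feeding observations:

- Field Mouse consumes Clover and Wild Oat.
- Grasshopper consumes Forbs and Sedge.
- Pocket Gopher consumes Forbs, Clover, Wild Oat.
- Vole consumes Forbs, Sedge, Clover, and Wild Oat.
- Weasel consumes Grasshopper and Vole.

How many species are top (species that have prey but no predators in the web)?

3

Top species (has prey, but nothing eats it): Pocket Gopher, Field Mouse, Weasel.
Count: 3.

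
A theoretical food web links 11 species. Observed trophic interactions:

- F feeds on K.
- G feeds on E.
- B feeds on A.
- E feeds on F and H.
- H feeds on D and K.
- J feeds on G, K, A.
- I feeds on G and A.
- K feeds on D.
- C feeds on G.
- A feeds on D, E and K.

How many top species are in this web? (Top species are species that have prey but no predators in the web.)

Top species (has prey, but nothing eats it): I, B, C, J.
Count: 4.

4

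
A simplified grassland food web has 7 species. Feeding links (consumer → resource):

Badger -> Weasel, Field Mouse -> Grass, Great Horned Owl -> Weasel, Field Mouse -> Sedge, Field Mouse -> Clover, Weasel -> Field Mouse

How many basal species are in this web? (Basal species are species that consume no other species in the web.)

Basal species (no prey listed): Clover, Grass, Sedge.
Count: 3.

3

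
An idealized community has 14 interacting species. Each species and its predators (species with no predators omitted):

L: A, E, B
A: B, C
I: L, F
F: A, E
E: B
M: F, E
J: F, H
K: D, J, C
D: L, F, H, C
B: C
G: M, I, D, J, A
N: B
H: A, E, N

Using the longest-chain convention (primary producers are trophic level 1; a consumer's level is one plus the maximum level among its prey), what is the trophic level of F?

Trophic level 3

G is a producer → level 1.
M eats G → level 2.
F eats M (level 2); other prey at levels: I 2, D 2, J 2 → level 3.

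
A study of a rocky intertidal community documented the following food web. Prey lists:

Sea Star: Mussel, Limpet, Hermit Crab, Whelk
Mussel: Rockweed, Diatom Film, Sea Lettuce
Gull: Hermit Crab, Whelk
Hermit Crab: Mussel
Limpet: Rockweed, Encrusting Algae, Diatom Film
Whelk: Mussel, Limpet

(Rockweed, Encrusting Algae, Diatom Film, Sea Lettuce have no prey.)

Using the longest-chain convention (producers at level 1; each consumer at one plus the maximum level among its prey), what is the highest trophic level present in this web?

Producers (level 1): Rockweed, Encrusting Algae, Diatom Film, Sea Lettuce.
Rockweed → Mussel → Hermit Crab → Sea Star gives Sea Star level 4.
No species has a prey at level 4, so no species reaches level 5.

4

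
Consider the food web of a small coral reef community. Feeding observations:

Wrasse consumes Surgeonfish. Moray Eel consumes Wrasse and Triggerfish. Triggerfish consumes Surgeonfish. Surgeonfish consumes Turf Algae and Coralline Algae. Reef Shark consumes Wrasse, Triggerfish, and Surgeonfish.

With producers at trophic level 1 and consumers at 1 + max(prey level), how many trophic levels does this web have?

Producers (level 1): Turf Algae, Coralline Algae.
Turf Algae → Surgeonfish → Triggerfish → Reef Shark gives Reef Shark level 4.
No species has a prey at level 4, so no species reaches level 5.

4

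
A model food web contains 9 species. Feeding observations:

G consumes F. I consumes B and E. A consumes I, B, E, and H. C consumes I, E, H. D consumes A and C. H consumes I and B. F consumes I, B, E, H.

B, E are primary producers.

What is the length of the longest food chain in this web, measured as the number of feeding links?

4 links

One longest chain: B → I → H → A → D.
It has 5 species and 4 links.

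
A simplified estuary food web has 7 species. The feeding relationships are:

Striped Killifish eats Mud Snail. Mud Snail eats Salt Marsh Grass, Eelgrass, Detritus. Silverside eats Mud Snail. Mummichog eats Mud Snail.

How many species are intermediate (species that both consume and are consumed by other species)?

1

Intermediate species (has both prey and predators): Mud Snail.
Count: 1.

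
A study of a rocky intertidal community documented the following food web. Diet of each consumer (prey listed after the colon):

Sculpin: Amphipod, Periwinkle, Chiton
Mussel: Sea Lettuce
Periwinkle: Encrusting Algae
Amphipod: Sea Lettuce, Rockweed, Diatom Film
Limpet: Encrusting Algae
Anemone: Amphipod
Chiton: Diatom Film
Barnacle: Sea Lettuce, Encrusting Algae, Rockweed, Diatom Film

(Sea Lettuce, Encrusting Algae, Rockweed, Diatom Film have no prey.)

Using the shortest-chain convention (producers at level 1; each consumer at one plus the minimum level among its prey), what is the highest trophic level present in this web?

Producers (level 1): Sea Lettuce, Encrusting Algae, Rockweed, Diatom Film.
Following each consumer down to its lowest-level prey: Sea Lettuce → Amphipod → Anemone (levels 1 through 3).
All prey of Anemone (Amphipod 2) are at level 2 or above, so Anemone is at level 1 + 2 = 3.
Every consumer has at least one prey at level 2 or below, so none exceeds level 3.

3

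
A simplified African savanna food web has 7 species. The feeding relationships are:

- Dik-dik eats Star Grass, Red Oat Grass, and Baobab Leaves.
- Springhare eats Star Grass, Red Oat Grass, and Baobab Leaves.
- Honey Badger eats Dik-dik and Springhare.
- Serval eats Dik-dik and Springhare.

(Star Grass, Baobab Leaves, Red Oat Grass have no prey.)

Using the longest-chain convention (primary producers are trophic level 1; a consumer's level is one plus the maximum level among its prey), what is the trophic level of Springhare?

Trophic level 2

Star Grass is a producer → level 1.
Springhare eats Star Grass (level 1); other prey at levels: Baobab Leaves 1, Red Oat Grass 1 → level 2.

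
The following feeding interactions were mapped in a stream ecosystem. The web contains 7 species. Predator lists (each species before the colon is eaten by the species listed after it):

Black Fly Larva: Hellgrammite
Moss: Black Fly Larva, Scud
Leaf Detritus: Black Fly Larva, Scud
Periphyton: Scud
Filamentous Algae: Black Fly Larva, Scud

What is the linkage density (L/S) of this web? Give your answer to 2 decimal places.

L/S = 1.14

There are L = 8 links among S = 7 species.
L/S = 8/7 = 1.1429 ≈ 1.14.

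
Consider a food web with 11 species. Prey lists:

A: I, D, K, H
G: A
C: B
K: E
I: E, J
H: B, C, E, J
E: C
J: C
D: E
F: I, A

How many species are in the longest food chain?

6 species

One longest chain: B → C → E → I → A → F.
It has 6 species and 5 links.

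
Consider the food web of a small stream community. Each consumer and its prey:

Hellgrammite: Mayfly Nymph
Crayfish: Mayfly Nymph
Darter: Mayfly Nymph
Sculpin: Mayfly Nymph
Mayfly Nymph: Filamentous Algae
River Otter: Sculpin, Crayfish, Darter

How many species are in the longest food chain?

One longest chain: Filamentous Algae → Mayfly Nymph → Sculpin → River Otter.
It has 4 species and 3 links.

4 species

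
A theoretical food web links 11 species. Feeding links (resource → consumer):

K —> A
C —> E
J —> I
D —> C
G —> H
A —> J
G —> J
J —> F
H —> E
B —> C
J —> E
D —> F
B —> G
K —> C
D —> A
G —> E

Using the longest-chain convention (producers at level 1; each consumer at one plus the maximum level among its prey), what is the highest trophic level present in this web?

Producers (level 1): D, K, B.
B → G → J → F gives F level 4.
No species has a prey at level 4, so no species reaches level 5.

4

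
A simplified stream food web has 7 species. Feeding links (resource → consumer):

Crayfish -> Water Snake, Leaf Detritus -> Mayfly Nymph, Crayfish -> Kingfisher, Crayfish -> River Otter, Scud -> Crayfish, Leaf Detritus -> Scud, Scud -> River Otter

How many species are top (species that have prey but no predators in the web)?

Top species (has prey, but nothing eats it): Mayfly Nymph, Water Snake, River Otter, Kingfisher.
Count: 4.

4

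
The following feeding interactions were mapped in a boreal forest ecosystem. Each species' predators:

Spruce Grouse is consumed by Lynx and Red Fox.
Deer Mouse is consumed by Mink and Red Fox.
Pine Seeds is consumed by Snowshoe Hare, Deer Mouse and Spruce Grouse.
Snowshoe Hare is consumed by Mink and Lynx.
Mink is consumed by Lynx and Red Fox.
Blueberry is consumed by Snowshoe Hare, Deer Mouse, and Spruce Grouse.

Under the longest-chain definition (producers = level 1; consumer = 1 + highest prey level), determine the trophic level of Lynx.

Pine Seeds is a producer → level 1.
Snowshoe Hare eats Pine Seeds (level 1); other prey at levels: Blueberry 1 → level 2.
Mink eats Snowshoe Hare (level 2); other prey at levels: Deer Mouse 2 → level 3.
Lynx eats Mink (level 3); other prey at levels: Snowshoe Hare 2, Spruce Grouse 2 → level 4.

Trophic level 4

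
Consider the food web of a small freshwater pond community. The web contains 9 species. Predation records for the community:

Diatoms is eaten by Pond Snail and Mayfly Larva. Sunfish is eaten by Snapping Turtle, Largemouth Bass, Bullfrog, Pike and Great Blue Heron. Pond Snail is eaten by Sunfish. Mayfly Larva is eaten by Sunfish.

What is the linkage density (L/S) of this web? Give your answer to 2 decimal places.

L/S = 1.00

There are L = 9 links among S = 9 species.
L/S = 9/9 = 1.0000 ≈ 1.00.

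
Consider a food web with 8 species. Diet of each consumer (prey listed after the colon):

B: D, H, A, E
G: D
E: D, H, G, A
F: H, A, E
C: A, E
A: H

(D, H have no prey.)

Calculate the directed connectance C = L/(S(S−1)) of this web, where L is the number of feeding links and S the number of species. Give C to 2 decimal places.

The web has S = 8 species and L = 15 feeding links.
C = L / (S(S−1)) = 15 / 56 = 0.2679 ≈ 0.27.

C = 0.27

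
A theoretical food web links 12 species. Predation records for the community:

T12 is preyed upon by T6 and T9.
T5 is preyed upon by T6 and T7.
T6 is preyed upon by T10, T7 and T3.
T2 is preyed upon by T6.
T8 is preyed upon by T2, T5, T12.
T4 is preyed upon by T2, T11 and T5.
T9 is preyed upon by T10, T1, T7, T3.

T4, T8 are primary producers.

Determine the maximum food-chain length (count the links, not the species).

One longest chain: T4 → T2 → T6 → T3.
It has 4 species and 3 links.

3 links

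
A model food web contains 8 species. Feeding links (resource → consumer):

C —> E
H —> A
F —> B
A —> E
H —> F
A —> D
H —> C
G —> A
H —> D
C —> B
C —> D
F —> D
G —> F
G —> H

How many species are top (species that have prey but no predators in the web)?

3

Top species (has prey, but nothing eats it): D, B, E.
Count: 3.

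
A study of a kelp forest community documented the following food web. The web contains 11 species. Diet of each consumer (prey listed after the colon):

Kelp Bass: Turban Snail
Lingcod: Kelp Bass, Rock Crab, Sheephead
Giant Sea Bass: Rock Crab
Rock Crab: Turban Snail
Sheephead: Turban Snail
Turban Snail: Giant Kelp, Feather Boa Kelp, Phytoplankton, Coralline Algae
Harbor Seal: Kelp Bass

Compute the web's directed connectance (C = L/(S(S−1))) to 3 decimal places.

The web has S = 11 species and L = 12 feeding links.
C = L / (S(S−1)) = 12 / 110 = 0.1091 ≈ 0.109.

C = 0.109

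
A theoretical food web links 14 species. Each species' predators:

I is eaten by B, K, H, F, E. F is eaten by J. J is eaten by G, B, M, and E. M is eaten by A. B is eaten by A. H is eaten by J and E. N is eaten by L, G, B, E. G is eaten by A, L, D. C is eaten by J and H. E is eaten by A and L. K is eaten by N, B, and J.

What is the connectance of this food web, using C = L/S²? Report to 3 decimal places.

The web has S = 14 species and L = 28 feeding links.
C = L / S² = 28 / 196 = 0.1429 ≈ 0.143.

C = 0.143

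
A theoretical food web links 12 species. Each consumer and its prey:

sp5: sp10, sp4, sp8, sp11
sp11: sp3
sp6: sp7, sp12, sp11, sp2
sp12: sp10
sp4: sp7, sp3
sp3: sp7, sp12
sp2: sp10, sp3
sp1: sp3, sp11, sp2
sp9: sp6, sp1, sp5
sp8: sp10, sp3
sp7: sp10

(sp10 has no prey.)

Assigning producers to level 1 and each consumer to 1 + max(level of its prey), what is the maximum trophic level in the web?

Producers (level 1): sp10.
sp10 → sp7 → sp3 → sp11 → sp6 → sp9 gives sp9 level 6.
No species has a prey at level 6, so no species reaches level 7.

6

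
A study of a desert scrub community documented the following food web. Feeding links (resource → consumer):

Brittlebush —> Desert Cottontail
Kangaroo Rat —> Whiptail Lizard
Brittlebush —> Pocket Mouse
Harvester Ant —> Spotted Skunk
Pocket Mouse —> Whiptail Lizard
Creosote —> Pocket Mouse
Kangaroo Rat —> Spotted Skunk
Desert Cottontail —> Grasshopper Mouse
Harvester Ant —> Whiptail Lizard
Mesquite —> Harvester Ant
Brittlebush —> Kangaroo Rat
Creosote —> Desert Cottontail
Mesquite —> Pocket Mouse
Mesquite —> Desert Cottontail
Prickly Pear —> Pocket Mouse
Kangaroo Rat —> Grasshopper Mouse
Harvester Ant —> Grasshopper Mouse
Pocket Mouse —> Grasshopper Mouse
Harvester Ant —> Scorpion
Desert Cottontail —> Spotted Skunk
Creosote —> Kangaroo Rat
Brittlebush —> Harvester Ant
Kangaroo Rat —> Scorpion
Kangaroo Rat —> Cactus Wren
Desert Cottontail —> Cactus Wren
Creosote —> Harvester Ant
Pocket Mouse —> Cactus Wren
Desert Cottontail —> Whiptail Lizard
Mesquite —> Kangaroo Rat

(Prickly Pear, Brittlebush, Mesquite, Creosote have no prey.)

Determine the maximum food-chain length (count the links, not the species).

2 links

One longest chain: Prickly Pear → Pocket Mouse → Cactus Wren.
It has 3 species and 2 links.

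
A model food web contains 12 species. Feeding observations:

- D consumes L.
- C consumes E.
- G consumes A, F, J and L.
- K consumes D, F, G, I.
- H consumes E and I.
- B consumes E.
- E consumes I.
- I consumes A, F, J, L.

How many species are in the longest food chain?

4 species

One longest chain: L → I → E → H.
It has 4 species and 3 links.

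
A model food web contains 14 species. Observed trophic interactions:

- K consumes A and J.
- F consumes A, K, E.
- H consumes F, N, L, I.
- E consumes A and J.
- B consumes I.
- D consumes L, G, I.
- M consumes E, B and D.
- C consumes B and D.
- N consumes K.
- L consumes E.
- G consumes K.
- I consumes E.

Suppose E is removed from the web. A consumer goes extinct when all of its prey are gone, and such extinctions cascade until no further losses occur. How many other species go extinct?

3

Remove E.
Round 1: L (all prey gone), I (all prey gone) → extinct.
Round 2: B (all prey gone) → extinct.
No further losses. Total secondary extinctions: 3.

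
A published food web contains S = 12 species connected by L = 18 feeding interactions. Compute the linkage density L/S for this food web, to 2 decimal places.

L/S = 1.50

There are L = 18 links among S = 12 species.
L/S = 18/12 = 1.5000 ≈ 1.50.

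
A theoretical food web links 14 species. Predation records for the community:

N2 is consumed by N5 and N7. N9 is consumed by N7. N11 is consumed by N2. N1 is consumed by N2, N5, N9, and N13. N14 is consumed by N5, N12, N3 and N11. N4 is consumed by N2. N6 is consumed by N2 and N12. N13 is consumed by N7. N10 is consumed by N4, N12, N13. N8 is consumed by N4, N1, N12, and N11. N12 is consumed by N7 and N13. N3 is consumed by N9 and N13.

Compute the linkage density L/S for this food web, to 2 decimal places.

There are L = 27 links among S = 14 species.
L/S = 27/14 = 1.9286 ≈ 1.93.

L/S = 1.93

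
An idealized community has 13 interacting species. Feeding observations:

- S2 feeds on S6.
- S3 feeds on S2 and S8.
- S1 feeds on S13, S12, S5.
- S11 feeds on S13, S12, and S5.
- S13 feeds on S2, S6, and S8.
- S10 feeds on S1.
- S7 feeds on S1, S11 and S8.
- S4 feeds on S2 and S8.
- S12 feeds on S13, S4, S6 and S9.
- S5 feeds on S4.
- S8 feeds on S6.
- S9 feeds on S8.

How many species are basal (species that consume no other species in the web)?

1

Basal species (no prey listed): S6.
Count: 1.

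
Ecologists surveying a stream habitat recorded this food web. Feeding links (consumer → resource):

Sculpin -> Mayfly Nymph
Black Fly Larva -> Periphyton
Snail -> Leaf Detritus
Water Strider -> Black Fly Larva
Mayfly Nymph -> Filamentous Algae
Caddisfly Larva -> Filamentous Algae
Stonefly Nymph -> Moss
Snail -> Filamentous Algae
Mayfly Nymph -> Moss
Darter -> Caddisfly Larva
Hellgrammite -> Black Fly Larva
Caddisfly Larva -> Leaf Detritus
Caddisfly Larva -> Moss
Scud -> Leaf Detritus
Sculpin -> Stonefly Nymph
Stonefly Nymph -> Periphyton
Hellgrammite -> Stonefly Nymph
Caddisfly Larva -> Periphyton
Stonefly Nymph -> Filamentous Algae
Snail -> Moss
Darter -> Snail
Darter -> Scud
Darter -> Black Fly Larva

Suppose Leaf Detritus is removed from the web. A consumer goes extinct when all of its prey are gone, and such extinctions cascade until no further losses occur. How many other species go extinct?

Remove Leaf Detritus.
Round 1: Scud (all prey gone) → extinct.
No further losses. Total secondary extinctions: 1.

1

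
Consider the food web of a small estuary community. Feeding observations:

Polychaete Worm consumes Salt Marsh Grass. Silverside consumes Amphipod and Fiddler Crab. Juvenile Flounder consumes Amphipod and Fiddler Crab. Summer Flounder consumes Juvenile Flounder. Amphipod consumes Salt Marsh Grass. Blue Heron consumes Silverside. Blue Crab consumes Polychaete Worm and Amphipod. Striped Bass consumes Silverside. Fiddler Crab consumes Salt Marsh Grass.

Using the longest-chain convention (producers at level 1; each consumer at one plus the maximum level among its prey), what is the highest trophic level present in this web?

Producers (level 1): Salt Marsh Grass.
Salt Marsh Grass → Fiddler Crab → Silverside → Blue Heron gives Blue Heron level 4.
No species has a prey at level 4, so no species reaches level 5.

4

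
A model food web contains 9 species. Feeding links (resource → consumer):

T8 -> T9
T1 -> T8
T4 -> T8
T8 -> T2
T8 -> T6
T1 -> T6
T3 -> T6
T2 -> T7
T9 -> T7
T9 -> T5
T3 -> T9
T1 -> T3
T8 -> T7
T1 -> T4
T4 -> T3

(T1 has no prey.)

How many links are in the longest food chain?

One longest chain: T1 → T4 → T8 → T2 → T7.
It has 5 species and 4 links.

4 links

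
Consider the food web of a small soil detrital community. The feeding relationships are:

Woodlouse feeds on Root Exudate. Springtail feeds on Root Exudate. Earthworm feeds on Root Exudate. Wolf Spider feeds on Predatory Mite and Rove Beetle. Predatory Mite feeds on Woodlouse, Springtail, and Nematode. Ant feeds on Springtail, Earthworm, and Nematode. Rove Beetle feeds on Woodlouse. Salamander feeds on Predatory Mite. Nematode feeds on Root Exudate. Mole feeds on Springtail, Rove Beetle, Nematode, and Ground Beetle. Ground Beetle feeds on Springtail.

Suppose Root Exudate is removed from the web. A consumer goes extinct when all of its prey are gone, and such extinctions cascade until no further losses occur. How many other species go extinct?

11

Remove Root Exudate.
Round 1: Woodlouse (all prey gone), Springtail (all prey gone), Nematode (all prey gone), Earthworm (all prey gone) → extinct.
Round 2: Ant (all prey gone), Ground Beetle (all prey gone), Predatory Mite (all prey gone), Rove Beetle (all prey gone) → extinct.
Round 3: Salamander (all prey gone), Mole (all prey gone), Wolf Spider (all prey gone) → extinct.
No further losses. Total secondary extinctions: 11.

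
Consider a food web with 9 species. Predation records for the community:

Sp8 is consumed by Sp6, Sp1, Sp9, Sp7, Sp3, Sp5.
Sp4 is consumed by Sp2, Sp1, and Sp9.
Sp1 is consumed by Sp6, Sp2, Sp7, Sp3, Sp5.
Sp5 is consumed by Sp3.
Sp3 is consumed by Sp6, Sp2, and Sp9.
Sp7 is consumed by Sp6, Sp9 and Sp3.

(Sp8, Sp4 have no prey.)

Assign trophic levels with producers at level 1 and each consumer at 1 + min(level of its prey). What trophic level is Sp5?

Sp8 is a producer → level 1.
Sp5 eats Sp8 → level 2.

Trophic level 2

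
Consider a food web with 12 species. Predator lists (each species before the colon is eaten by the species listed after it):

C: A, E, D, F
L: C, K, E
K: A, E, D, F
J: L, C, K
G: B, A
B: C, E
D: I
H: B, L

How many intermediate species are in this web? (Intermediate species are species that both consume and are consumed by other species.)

Intermediate species (has both prey and predators): B, L, C, K, D.
Count: 5.

5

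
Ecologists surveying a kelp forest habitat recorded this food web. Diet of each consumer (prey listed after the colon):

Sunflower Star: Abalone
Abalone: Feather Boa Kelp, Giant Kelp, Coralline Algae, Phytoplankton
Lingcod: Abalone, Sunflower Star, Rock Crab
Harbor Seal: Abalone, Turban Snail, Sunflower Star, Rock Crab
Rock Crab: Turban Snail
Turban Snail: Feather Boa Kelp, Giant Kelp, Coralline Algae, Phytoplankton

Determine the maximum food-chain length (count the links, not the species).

One longest chain: Feather Boa Kelp → Abalone → Sunflower Star → Lingcod.
It has 4 species and 3 links.

3 links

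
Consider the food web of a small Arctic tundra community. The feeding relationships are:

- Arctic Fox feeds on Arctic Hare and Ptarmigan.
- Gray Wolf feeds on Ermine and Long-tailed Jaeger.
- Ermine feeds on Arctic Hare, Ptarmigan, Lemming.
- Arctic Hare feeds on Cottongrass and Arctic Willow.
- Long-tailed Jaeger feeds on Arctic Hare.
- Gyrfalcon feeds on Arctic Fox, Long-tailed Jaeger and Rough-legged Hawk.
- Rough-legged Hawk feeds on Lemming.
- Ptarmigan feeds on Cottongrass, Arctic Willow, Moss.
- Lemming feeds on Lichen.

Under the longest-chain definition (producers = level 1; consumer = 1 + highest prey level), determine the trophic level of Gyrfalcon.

Trophic level 4

Arctic Willow is a producer → level 1.
Arctic Hare eats Arctic Willow (level 1); other prey at levels: Cottongrass 1 → level 2.
Arctic Fox eats Arctic Hare (level 2); other prey at levels: Ptarmigan 2 → level 3.
Gyrfalcon eats Arctic Fox (level 3); other prey at levels: Rough-legged Hawk 3, Long-tailed Jaeger 3 → level 4.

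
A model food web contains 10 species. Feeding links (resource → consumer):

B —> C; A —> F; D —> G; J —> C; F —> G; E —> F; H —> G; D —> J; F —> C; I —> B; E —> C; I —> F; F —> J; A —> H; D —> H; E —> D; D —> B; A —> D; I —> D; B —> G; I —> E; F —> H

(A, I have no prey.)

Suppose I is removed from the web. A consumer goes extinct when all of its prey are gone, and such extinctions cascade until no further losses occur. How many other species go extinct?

Remove I.
Round 1: E (all prey gone) → extinct.
No further losses. Total secondary extinctions: 1.

1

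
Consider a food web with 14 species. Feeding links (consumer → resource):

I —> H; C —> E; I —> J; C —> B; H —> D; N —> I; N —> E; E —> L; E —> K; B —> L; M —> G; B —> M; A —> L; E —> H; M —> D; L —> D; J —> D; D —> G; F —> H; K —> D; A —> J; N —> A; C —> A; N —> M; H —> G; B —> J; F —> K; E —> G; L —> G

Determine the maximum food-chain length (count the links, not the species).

One longest chain: G → D → H → I → N.
It has 5 species and 4 links.

4 links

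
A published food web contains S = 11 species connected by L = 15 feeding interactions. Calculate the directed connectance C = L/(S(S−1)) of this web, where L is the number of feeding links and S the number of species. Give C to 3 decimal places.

C = 0.136

The web has S = 11 species and L = 15 feeding links.
C = L / (S(S−1)) = 15 / 110 = 0.1364 ≈ 0.136.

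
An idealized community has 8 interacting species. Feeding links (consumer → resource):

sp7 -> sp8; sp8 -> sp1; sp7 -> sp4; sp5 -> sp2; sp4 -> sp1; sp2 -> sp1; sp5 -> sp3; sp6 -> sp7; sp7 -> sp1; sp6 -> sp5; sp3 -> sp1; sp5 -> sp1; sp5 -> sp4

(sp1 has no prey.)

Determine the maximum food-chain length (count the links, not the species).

3 links

One longest chain: sp1 → sp8 → sp7 → sp6.
It has 4 species and 3 links.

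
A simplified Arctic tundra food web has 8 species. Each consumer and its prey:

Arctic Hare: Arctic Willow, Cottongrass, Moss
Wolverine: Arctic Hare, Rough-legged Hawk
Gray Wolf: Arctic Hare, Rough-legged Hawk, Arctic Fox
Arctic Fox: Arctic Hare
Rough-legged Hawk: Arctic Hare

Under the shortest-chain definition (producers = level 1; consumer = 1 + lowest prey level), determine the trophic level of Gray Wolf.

Arctic Willow is a producer → level 1.
Arctic Hare eats Arctic Willow → level 2.
Gray Wolf eats Arctic Hare → level 3.
No prey of Gray Wolf is below level 2, so 3 is the minimum.

Trophic level 3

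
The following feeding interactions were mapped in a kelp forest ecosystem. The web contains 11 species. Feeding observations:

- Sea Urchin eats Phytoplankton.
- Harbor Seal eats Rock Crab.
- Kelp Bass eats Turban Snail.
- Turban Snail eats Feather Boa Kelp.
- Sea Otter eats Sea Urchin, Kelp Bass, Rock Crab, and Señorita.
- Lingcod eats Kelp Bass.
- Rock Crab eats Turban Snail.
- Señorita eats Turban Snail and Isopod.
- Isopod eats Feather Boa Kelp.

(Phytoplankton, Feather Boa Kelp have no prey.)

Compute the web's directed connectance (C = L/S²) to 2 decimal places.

The web has S = 11 species and L = 13 feeding links.
C = L / S² = 13 / 121 = 0.1074 ≈ 0.11.

C = 0.11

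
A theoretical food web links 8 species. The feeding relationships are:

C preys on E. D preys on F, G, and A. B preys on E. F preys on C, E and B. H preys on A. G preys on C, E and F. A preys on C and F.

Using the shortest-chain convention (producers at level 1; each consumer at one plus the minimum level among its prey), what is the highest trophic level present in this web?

4

Producers (level 1): E.
Following each consumer down to its lowest-level prey: E → C → A → H (levels 1 through 4).
All prey of H (A 3) are at level 3 or above, so H is at level 1 + 3 = 4.
Every consumer has at least one prey at level 3 or below, so none exceeds level 4.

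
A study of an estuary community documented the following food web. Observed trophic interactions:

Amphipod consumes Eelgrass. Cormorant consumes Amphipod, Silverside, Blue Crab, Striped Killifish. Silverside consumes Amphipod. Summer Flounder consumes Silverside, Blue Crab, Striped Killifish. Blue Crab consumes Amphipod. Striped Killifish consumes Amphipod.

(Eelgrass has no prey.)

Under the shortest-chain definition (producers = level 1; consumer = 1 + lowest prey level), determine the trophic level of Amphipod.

Eelgrass is a producer → level 1.
Amphipod eats Eelgrass → level 2.

Trophic level 2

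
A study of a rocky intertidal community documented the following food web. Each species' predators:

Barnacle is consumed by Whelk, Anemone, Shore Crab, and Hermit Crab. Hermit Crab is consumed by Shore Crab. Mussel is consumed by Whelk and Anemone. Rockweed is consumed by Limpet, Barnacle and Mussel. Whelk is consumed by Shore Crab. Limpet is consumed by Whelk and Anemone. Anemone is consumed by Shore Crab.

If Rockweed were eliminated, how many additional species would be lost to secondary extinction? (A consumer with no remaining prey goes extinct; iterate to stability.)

Remove Rockweed.
Round 1: Mussel (all prey gone), Limpet (all prey gone), Barnacle (all prey gone) → extinct.
Round 2: Whelk (all prey gone), Hermit Crab (all prey gone), Anemone (all prey gone) → extinct.
Round 3: Shore Crab (all prey gone) → extinct.
No further losses. Total secondary extinctions: 7.

7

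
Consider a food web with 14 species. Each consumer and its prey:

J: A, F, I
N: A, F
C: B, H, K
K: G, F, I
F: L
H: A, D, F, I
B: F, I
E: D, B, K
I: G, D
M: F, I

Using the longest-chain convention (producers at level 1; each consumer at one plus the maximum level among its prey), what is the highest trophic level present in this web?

Producers (level 1): A, G, L, D.
L → F → H → C gives C level 4.
No species has a prey at level 4, so no species reaches level 5.

4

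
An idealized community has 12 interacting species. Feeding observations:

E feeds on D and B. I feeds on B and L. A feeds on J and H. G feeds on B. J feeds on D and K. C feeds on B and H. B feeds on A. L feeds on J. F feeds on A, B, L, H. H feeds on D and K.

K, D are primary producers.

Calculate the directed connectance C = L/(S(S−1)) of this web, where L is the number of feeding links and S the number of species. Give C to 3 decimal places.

C = 0.144

The web has S = 12 species and L = 19 feeding links.
C = L / (S(S−1)) = 19 / 132 = 0.1439 ≈ 0.144.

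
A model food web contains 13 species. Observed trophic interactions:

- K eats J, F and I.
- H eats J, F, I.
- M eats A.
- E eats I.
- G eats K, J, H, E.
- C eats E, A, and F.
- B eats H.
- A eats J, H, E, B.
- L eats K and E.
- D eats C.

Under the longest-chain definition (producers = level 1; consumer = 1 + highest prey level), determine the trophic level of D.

Trophic level 6

I is a producer → level 1.
H eats I (level 1); other prey at levels: J 1, F 1 → level 2.
B eats H → level 3.
A eats B (level 3); other prey at levels: J 1, E 2, H 2 → level 4.
C eats A (level 4); other prey at levels: F 1, E 2 → level 5.
D eats C → level 6.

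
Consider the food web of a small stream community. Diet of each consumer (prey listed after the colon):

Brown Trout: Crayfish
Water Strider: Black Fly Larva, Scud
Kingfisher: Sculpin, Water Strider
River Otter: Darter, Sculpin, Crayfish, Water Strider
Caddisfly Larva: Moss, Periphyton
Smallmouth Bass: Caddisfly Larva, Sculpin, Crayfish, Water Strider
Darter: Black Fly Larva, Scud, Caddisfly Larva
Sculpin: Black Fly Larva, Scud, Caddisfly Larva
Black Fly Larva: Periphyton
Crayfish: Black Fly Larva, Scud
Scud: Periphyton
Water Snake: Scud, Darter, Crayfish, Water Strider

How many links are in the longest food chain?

3 links

One longest chain: Periphyton → Black Fly Larva → Water Strider → Kingfisher.
It has 4 species and 3 links.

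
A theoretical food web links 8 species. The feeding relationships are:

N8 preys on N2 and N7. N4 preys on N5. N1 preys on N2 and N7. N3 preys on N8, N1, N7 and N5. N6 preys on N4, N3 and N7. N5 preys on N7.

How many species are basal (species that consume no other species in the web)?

Basal species (no prey listed): N7, N2.
Count: 2.

2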